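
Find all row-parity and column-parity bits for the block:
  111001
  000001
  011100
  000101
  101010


Row parities: 01101
Column parities: 001011

Row P: 01101, Col P: 001011, Corner: 1


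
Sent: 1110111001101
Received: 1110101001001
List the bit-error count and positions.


XOR: 0000010000100

2 error(s) at position(s): 5, 10


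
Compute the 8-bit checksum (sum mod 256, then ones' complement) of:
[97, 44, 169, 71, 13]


Sum = 394 mod 256 = 138
Complement = 117

117


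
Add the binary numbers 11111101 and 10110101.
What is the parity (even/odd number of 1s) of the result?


11111101 = 253
10110101 = 181
Sum = 434 = 110110010
1s count = 5

odd parity (5 ones in 110110010)


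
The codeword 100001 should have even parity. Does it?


Number of 1s: 2

Yes, parity is correct (2 ones)


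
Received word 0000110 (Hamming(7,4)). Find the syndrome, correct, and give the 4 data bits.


Syndrome = 3: error at position 3

Data: 1110 (corrected bit 3)


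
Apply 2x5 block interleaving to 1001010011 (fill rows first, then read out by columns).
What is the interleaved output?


Matrix:
  10010
  10011
Read columns: 1100001101

1100001101


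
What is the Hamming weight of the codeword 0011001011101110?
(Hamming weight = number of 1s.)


Counting 1s in 0011001011101110

9


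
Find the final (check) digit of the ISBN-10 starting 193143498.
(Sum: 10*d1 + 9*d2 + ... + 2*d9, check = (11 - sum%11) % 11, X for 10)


Weighted sum: 220
220 mod 11 = 0

Check digit: 0


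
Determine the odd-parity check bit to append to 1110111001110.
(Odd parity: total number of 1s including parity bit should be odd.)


Number of 1s in data: 9
Parity bit: 0

0


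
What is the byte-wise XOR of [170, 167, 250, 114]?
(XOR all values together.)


XOR chain: 170 ^ 167 ^ 250 ^ 114 = 133

133


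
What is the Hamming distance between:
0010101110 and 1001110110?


XOR: 1011011000
Count of 1s: 5

5


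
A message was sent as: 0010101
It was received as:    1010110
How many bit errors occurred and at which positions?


XOR: 1000011

3 error(s) at position(s): 0, 5, 6


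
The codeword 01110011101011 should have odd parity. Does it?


Number of 1s: 9

Yes, parity is correct (9 ones)


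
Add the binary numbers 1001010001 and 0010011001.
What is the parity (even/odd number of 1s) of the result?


1001010001 = 593
0010011001 = 153
Sum = 746 = 1011101010
1s count = 6

even parity (6 ones in 1011101010)


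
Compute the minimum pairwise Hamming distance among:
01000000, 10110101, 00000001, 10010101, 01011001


Comparing all pairs, minimum distance: 1
Can detect 0 errors, correct 0 errors

1


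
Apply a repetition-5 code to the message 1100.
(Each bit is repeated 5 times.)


Each bit -> 5 copies

11111111110000000000


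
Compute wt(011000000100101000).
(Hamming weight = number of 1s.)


Counting 1s in 011000000100101000

5


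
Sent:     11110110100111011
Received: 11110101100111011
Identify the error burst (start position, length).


XOR: 00000011000000000

Burst at position 6, length 2


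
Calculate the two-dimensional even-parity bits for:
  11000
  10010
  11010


Row parities: 001
Column parities: 10000

Row P: 001, Col P: 10000, Corner: 1


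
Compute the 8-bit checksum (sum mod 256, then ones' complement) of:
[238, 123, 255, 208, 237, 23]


Sum = 1084 mod 256 = 60
Complement = 195

195


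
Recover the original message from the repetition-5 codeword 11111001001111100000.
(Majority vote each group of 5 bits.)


Groups: 11111, 00100, 11111, 00000
Majority votes: 1010

1010


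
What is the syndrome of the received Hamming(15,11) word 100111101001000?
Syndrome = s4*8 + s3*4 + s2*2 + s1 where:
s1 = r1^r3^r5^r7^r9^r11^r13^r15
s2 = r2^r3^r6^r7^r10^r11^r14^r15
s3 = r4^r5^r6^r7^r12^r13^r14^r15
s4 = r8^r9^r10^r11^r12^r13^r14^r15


s1=0, s2=0, s3=1, s4=0

Syndrome = 4 (error at position 4)


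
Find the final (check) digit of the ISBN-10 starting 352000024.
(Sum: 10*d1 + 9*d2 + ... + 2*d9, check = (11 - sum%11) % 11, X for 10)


Weighted sum: 105
105 mod 11 = 6

Check digit: 5


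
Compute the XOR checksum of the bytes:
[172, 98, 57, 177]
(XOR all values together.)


XOR chain: 172 ^ 98 ^ 57 ^ 177 = 70

70


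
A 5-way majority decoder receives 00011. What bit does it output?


Ones: 2 out of 5
Threshold: 3

0 (2/5 voted 1)


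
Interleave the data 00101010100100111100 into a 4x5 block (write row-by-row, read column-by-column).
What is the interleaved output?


Matrix:
  00101
  01010
  01001
  11100
Read columns: 00010111100101001010

00010111100101001010


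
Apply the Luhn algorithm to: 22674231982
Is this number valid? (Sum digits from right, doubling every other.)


Luhn sum = 48
48 mod 10 = 8

Invalid (Luhn sum mod 10 = 8)


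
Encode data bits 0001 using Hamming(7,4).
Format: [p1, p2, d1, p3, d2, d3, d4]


Parity bits: p1=1, p2=1, p3=1

1101001


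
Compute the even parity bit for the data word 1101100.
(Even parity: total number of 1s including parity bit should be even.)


Number of 1s in data: 4
Parity bit: 0

0


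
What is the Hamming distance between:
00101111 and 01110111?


XOR: 01011000
Count of 1s: 3

3


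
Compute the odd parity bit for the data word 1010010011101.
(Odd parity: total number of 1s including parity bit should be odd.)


Number of 1s in data: 7
Parity bit: 0

0


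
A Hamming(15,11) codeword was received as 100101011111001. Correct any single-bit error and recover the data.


Syndrome = 0: no error detected

Data: 00101111001 (no errors)


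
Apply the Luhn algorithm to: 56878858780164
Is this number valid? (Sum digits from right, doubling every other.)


Luhn sum = 66
66 mod 10 = 6

Invalid (Luhn sum mod 10 = 6)


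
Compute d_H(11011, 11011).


XOR: 00000
Count of 1s: 0

0


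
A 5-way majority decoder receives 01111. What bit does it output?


Ones: 4 out of 5
Threshold: 3

1 (4/5 voted 1)


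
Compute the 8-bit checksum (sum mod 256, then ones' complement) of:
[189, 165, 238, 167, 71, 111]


Sum = 941 mod 256 = 173
Complement = 82

82


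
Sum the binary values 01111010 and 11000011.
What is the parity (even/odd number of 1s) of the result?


01111010 = 122
11000011 = 195
Sum = 317 = 100111101
1s count = 6

even parity (6 ones in 100111101)


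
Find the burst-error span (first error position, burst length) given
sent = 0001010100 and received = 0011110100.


XOR: 0010100000

Burst at position 2, length 3


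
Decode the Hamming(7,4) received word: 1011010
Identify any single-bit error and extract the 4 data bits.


Syndrome = 0: no error detected

Data: 1010 (no errors)


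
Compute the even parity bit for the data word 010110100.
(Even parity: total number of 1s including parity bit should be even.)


Number of 1s in data: 4
Parity bit: 0

0


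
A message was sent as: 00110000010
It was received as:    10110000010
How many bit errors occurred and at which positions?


XOR: 10000000000

1 error(s) at position(s): 0


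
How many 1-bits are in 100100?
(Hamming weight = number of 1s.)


Counting 1s in 100100

2


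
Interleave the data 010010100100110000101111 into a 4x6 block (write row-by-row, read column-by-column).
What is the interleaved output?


Matrix:
  010010
  100100
  110000
  101111
Read columns: 011110100001010110010001

011110100001010110010001


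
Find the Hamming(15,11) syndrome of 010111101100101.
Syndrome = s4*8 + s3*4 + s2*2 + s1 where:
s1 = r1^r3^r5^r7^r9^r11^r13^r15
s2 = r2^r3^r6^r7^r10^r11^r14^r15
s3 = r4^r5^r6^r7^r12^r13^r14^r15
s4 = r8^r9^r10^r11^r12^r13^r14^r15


s1=1, s2=1, s3=0, s4=0

Syndrome = 3 (error at position 3)


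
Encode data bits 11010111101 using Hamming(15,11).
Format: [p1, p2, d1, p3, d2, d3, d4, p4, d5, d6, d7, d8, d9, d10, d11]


Parity bits: p1=0, p2=1, p3=1, p4=1

011110110111101


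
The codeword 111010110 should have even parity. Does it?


Number of 1s: 6

Yes, parity is correct (6 ones)


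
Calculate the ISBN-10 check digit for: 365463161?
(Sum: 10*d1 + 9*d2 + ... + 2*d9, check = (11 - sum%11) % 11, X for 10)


Weighted sum: 227
227 mod 11 = 7

Check digit: 4


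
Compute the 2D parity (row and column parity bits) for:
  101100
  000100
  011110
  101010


Row parities: 1101
Column parities: 011100

Row P: 1101, Col P: 011100, Corner: 1


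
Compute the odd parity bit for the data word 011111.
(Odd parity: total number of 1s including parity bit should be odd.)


Number of 1s in data: 5
Parity bit: 0

0


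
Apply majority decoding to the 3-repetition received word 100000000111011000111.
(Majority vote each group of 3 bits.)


Groups: 100, 000, 000, 111, 011, 000, 111
Majority votes: 0001101

0001101


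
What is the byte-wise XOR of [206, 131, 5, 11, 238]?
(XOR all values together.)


XOR chain: 206 ^ 131 ^ 5 ^ 11 ^ 238 = 173

173


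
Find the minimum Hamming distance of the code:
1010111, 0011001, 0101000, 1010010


Comparing all pairs, minimum distance: 2
Can detect 1 errors, correct 0 errors

2


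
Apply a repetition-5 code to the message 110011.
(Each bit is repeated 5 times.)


Each bit -> 5 copies

111111111100000000001111111111


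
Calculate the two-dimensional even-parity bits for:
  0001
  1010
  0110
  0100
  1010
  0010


Row parities: 100101
Column parities: 0001

Row P: 100101, Col P: 0001, Corner: 1


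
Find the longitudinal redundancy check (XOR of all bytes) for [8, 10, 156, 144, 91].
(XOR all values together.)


XOR chain: 8 ^ 10 ^ 156 ^ 144 ^ 91 = 85

85


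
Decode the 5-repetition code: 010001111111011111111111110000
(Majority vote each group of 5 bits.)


Groups: 01000, 11111, 11011, 11111, 11111, 10000
Majority votes: 011110

011110


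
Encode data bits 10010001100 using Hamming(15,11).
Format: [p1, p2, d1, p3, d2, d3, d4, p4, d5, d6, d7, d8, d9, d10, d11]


Parity bits: p1=1, p2=0, p3=1, p4=0

101100100001100


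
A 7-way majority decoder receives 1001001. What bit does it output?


Ones: 3 out of 7
Threshold: 4

0 (3/7 voted 1)


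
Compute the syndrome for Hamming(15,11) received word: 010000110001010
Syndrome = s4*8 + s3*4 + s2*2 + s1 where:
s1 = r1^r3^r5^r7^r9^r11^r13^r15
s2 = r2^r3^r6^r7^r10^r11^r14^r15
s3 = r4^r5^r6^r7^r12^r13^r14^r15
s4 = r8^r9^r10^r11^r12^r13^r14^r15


s1=1, s2=1, s3=1, s4=1

Syndrome = 15 (error at position 15)


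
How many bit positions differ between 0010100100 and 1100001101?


XOR: 1110101001
Count of 1s: 6

6


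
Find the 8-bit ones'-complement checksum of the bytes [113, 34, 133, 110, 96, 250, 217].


Sum = 953 mod 256 = 185
Complement = 70

70


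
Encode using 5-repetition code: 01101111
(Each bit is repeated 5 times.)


Each bit -> 5 copies

0000011111111110000011111111111111111111


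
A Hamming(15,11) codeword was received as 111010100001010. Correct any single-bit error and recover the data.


Syndrome = 0: no error detected

Data: 11010001010 (no errors)


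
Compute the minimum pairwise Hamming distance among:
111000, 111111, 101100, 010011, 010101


Comparing all pairs, minimum distance: 2
Can detect 1 errors, correct 0 errors

2


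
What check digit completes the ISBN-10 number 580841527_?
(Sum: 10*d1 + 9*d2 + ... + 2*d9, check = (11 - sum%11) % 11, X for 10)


Weighted sum: 247
247 mod 11 = 5

Check digit: 6


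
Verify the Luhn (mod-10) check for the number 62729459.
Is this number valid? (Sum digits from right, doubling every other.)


Luhn sum = 35
35 mod 10 = 5

Invalid (Luhn sum mod 10 = 5)


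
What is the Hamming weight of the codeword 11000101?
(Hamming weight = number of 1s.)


Counting 1s in 11000101

4


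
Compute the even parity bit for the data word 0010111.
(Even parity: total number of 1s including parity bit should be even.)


Number of 1s in data: 4
Parity bit: 0

0


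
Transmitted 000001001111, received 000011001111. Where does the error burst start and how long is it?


XOR: 000010000000

Burst at position 4, length 1


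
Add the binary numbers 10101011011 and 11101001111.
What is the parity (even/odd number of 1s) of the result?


10101011011 = 1371
11101001111 = 1871
Sum = 3242 = 110010101010
1s count = 6

even parity (6 ones in 110010101010)


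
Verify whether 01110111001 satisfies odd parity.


Number of 1s: 7

Yes, parity is correct (7 ones)


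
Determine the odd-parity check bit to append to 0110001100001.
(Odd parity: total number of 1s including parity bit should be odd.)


Number of 1s in data: 5
Parity bit: 0

0


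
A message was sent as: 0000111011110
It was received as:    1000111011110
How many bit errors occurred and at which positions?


XOR: 1000000000000

1 error(s) at position(s): 0


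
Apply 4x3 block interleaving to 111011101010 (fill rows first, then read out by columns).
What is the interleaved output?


Matrix:
  111
  011
  101
  010
Read columns: 101011011110

101011011110


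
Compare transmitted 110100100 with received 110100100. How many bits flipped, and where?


XOR: 000000000

0 errors (received matches sent)


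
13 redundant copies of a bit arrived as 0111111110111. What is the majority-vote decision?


Ones: 11 out of 13
Threshold: 7

1 (11/13 voted 1)


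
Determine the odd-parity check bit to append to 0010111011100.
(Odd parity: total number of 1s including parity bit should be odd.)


Number of 1s in data: 7
Parity bit: 0

0


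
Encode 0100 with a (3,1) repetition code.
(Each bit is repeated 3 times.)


Each bit -> 3 copies

000111000000


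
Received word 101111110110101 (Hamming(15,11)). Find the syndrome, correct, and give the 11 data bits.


Syndrome = 9: error at position 9

Data: 11111110101 (corrected bit 9)


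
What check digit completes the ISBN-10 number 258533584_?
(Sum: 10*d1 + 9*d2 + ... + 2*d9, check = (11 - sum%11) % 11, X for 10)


Weighted sum: 249
249 mod 11 = 7

Check digit: 4


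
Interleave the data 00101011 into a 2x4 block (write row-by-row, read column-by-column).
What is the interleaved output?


Matrix:
  0010
  1011
Read columns: 01001101

01001101


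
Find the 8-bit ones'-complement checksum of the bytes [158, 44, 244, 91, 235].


Sum = 772 mod 256 = 4
Complement = 251

251


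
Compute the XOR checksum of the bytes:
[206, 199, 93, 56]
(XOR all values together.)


XOR chain: 206 ^ 199 ^ 93 ^ 56 = 108

108


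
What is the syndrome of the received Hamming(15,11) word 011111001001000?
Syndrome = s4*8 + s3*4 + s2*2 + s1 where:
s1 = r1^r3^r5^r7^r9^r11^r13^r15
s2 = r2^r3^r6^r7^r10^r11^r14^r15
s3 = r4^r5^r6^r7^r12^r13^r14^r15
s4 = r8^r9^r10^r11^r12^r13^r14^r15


s1=1, s2=1, s3=0, s4=0

Syndrome = 3 (error at position 3)


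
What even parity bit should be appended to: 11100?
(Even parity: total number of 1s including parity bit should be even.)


Number of 1s in data: 3
Parity bit: 1

1


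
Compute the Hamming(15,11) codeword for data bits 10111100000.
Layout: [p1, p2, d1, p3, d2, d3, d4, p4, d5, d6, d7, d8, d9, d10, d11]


Parity bits: p1=1, p2=0, p3=0, p4=0

101001101100000


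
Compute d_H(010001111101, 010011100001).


XOR: 000010011100
Count of 1s: 4

4


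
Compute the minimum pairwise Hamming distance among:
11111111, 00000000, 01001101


Comparing all pairs, minimum distance: 4
Can detect 3 errors, correct 1 errors

4


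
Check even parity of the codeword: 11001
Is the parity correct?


Number of 1s: 3

No, parity error (3 ones)


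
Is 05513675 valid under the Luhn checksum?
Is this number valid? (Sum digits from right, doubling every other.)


Luhn sum = 29
29 mod 10 = 9

Invalid (Luhn sum mod 10 = 9)


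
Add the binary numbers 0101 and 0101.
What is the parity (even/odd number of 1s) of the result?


0101 = 5
0101 = 5
Sum = 10 = 1010
1s count = 2

even parity (2 ones in 1010)


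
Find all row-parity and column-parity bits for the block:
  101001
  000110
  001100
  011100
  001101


Row parities: 10011
Column parities: 110010

Row P: 10011, Col P: 110010, Corner: 1


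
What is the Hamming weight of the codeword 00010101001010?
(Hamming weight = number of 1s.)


Counting 1s in 00010101001010

5


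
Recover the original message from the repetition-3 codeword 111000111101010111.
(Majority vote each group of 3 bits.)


Groups: 111, 000, 111, 101, 010, 111
Majority votes: 101101

101101


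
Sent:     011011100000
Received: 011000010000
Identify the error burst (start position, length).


XOR: 000011110000

Burst at position 4, length 4


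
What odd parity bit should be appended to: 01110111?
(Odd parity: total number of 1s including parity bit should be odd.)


Number of 1s in data: 6
Parity bit: 1

1


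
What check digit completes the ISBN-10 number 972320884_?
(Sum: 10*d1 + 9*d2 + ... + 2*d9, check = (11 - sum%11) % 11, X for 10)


Weighted sum: 266
266 mod 11 = 2

Check digit: 9


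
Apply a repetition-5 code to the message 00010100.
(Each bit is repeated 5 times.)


Each bit -> 5 copies

0000000000000001111100000111110000000000


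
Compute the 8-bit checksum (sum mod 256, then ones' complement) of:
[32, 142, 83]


Sum = 257 mod 256 = 1
Complement = 254

254


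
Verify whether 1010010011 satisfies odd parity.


Number of 1s: 5

Yes, parity is correct (5 ones)


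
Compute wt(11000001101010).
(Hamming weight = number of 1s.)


Counting 1s in 11000001101010

6


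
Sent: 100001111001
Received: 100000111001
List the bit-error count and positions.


XOR: 000001000000

1 error(s) at position(s): 5


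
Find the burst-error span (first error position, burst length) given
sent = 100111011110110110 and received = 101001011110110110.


XOR: 001110000000000000

Burst at position 2, length 3


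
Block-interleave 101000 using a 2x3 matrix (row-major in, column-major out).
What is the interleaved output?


Matrix:
  101
  000
Read columns: 100010

100010


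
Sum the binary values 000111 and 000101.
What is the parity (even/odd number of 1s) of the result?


000111 = 7
000101 = 5
Sum = 12 = 1100
1s count = 2

even parity (2 ones in 1100)


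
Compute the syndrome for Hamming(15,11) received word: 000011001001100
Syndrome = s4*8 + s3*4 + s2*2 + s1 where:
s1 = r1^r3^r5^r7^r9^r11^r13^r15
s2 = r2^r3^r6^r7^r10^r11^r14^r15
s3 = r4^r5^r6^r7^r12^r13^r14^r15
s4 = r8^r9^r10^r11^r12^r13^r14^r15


s1=1, s2=1, s3=0, s4=1

Syndrome = 11 (error at position 11)


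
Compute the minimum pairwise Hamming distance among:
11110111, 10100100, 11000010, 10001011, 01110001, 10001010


Comparing all pairs, minimum distance: 1
Can detect 0 errors, correct 0 errors

1


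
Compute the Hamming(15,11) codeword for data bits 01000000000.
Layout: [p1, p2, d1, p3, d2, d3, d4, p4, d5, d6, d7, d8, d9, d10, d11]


Parity bits: p1=1, p2=0, p3=1, p4=0

100110000000000


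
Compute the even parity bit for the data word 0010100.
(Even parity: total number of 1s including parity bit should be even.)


Number of 1s in data: 2
Parity bit: 0

0


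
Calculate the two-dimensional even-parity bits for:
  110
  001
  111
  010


Row parities: 0111
Column parities: 010

Row P: 0111, Col P: 010, Corner: 1


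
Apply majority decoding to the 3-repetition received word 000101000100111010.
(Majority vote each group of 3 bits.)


Groups: 000, 101, 000, 100, 111, 010
Majority votes: 010010

010010


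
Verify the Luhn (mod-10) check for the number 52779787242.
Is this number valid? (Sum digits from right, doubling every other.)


Luhn sum = 60
60 mod 10 = 0

Valid (Luhn sum mod 10 = 0)


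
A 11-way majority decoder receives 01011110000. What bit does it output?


Ones: 5 out of 11
Threshold: 6

0 (5/11 voted 1)


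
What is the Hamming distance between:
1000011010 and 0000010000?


XOR: 1000001010
Count of 1s: 3

3


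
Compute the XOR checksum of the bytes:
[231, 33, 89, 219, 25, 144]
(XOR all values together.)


XOR chain: 231 ^ 33 ^ 89 ^ 219 ^ 25 ^ 144 = 205

205


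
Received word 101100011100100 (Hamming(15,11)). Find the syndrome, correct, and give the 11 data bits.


Syndrome = 0: no error detected

Data: 10001100100 (no errors)


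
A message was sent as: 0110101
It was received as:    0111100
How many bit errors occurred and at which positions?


XOR: 0001001

2 error(s) at position(s): 3, 6


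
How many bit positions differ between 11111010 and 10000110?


XOR: 01111100
Count of 1s: 5

5


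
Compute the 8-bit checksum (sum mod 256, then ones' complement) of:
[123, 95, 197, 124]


Sum = 539 mod 256 = 27
Complement = 228

228


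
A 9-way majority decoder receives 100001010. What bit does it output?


Ones: 3 out of 9
Threshold: 5

0 (3/9 voted 1)


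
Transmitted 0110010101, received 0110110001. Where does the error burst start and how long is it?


XOR: 0000100100

Burst at position 4, length 4


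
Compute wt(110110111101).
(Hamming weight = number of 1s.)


Counting 1s in 110110111101

9


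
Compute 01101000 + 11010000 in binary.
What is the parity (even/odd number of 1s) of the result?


01101000 = 104
11010000 = 208
Sum = 312 = 100111000
1s count = 4

even parity (4 ones in 100111000)


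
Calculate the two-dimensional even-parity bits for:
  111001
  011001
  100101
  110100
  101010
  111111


Row parities: 011110
Column parities: 100100

Row P: 011110, Col P: 100100, Corner: 0


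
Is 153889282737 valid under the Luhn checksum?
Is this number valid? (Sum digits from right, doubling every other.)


Luhn sum = 73
73 mod 10 = 3

Invalid (Luhn sum mod 10 = 3)


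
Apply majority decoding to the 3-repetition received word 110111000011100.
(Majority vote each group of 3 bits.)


Groups: 110, 111, 000, 011, 100
Majority votes: 11010

11010


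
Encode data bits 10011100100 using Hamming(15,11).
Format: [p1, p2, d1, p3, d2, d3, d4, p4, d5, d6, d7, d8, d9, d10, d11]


Parity bits: p1=0, p2=1, p3=0, p4=1

011000111100100


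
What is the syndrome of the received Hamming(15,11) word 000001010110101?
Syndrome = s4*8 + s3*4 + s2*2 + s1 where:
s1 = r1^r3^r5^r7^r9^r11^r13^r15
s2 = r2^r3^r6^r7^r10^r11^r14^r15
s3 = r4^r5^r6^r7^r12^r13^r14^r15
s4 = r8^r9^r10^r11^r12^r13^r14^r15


s1=1, s2=0, s3=1, s4=1

Syndrome = 13 (error at position 13)


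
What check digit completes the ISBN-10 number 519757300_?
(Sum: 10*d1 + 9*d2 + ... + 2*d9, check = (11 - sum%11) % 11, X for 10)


Weighted sum: 257
257 mod 11 = 4

Check digit: 7


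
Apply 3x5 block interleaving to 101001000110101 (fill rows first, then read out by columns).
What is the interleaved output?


Matrix:
  10100
  10001
  10101
Read columns: 111000101000011

111000101000011


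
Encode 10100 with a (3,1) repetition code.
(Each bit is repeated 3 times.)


Each bit -> 3 copies

111000111000000


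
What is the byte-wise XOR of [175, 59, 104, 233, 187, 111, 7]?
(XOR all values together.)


XOR chain: 175 ^ 59 ^ 104 ^ 233 ^ 187 ^ 111 ^ 7 = 198

198


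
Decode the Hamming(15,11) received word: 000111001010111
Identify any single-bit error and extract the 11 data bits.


Syndrome = 9: error at position 9

Data: 01100010111 (corrected bit 9)


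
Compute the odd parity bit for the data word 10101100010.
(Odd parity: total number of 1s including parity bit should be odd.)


Number of 1s in data: 5
Parity bit: 0

0


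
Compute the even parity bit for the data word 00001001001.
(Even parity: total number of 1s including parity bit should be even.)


Number of 1s in data: 3
Parity bit: 1

1


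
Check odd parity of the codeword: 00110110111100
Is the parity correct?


Number of 1s: 8

No, parity error (8 ones)


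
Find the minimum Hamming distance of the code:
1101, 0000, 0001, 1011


Comparing all pairs, minimum distance: 1
Can detect 0 errors, correct 0 errors

1


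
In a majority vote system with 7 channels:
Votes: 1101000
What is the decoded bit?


Ones: 3 out of 7
Threshold: 4

0 (3/7 voted 1)


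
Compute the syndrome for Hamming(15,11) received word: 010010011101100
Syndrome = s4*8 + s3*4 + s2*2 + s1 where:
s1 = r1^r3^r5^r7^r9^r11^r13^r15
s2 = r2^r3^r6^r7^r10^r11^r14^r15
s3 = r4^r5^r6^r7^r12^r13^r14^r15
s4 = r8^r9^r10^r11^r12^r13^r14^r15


s1=1, s2=0, s3=1, s4=1

Syndrome = 13 (error at position 13)


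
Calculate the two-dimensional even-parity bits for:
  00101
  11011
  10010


Row parities: 000
Column parities: 01100

Row P: 000, Col P: 01100, Corner: 0


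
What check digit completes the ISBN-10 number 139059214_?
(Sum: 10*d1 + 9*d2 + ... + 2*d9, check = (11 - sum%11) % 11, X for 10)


Weighted sum: 203
203 mod 11 = 5

Check digit: 6


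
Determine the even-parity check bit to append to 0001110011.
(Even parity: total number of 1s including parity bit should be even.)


Number of 1s in data: 5
Parity bit: 1

1


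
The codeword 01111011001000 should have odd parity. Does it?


Number of 1s: 7

Yes, parity is correct (7 ones)


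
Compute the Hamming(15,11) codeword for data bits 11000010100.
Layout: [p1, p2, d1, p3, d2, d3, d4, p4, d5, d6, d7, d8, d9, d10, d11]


Parity bits: p1=0, p2=0, p3=0, p4=0

001010000010100


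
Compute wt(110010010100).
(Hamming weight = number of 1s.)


Counting 1s in 110010010100

5


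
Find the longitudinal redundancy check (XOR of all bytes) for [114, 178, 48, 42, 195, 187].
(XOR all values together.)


XOR chain: 114 ^ 178 ^ 48 ^ 42 ^ 195 ^ 187 = 162

162


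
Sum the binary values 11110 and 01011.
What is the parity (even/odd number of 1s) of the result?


11110 = 30
01011 = 11
Sum = 41 = 101001
1s count = 3

odd parity (3 ones in 101001)


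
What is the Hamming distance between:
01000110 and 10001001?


XOR: 11001111
Count of 1s: 6

6


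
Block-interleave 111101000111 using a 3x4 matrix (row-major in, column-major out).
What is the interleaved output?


Matrix:
  1111
  0100
  0111
Read columns: 100111101101

100111101101


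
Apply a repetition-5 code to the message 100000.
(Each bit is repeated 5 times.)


Each bit -> 5 copies

111110000000000000000000000000


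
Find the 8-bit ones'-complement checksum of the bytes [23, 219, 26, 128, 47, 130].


Sum = 573 mod 256 = 61
Complement = 194

194


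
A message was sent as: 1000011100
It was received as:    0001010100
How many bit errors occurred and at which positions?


XOR: 1001001000

3 error(s) at position(s): 0, 3, 6


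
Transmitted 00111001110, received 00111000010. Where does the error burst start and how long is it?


XOR: 00000001100

Burst at position 7, length 2


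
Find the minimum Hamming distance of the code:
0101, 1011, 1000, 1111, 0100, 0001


Comparing all pairs, minimum distance: 1
Can detect 0 errors, correct 0 errors

1


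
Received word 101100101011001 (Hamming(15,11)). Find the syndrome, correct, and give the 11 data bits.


Syndrome = 0: no error detected

Data: 10011011001 (no errors)


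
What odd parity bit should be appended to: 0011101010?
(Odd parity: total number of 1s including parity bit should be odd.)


Number of 1s in data: 5
Parity bit: 0

0


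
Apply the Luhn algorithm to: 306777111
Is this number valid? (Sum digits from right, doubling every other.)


Luhn sum = 30
30 mod 10 = 0

Valid (Luhn sum mod 10 = 0)


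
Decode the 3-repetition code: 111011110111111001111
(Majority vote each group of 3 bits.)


Groups: 111, 011, 110, 111, 111, 001, 111
Majority votes: 1111101

1111101


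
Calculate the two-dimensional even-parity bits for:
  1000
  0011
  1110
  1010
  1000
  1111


Row parities: 101010
Column parities: 1000

Row P: 101010, Col P: 1000, Corner: 1


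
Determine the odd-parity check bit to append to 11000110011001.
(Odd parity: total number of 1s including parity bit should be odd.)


Number of 1s in data: 7
Parity bit: 0

0


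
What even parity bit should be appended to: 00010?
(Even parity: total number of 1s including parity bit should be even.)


Number of 1s in data: 1
Parity bit: 1

1


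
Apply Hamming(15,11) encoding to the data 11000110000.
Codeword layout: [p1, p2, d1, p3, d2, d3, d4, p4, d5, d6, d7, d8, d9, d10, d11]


Parity bits: p1=1, p2=1, p3=1, p4=0

111110000110000


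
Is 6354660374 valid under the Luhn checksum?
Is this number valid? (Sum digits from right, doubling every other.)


Luhn sum = 32
32 mod 10 = 2

Invalid (Luhn sum mod 10 = 2)


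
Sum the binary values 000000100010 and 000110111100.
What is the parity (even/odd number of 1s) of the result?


000000100010 = 34
000110111100 = 444
Sum = 478 = 111011110
1s count = 7

odd parity (7 ones in 111011110)


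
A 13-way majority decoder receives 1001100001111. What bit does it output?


Ones: 7 out of 13
Threshold: 7

1 (7/13 voted 1)


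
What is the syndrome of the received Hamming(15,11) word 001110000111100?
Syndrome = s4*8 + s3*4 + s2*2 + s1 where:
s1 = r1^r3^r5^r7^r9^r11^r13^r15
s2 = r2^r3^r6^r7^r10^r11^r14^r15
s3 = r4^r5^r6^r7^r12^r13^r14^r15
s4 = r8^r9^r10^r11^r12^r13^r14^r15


s1=0, s2=1, s3=0, s4=0

Syndrome = 2 (error at position 2)


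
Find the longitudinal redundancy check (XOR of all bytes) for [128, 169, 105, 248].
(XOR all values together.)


XOR chain: 128 ^ 169 ^ 105 ^ 248 = 184

184


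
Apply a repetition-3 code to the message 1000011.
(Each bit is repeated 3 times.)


Each bit -> 3 copies

111000000000000111111


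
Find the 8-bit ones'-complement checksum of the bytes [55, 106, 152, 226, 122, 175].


Sum = 836 mod 256 = 68
Complement = 187

187


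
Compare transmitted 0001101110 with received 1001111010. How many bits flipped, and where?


XOR: 1000010100

3 error(s) at position(s): 0, 5, 7


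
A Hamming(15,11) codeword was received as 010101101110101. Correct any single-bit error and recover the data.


Syndrome = 13: error at position 13

Data: 00111110001 (corrected bit 13)


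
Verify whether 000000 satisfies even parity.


Number of 1s: 0

Yes, parity is correct (0 ones)


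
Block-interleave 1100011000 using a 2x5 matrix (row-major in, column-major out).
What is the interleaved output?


Matrix:
  11000
  11000
Read columns: 1111000000

1111000000


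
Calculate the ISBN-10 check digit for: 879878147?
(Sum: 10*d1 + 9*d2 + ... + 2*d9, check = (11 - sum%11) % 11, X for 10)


Weighted sum: 383
383 mod 11 = 9

Check digit: 2


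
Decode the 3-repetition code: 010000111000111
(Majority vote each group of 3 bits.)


Groups: 010, 000, 111, 000, 111
Majority votes: 00101

00101


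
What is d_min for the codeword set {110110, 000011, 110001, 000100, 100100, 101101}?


Comparing all pairs, minimum distance: 1
Can detect 0 errors, correct 0 errors

1


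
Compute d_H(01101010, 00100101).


XOR: 01001111
Count of 1s: 5

5


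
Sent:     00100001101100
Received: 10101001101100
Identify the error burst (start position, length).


XOR: 10001000000000

Burst at position 0, length 5


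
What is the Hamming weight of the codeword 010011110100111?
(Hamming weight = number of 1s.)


Counting 1s in 010011110100111

9


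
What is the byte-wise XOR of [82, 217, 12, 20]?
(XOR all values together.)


XOR chain: 82 ^ 217 ^ 12 ^ 20 = 147

147


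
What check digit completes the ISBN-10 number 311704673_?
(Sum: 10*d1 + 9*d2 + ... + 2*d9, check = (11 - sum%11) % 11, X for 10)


Weighted sum: 167
167 mod 11 = 2

Check digit: 9


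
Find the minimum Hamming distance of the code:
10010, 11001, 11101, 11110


Comparing all pairs, minimum distance: 1
Can detect 0 errors, correct 0 errors

1


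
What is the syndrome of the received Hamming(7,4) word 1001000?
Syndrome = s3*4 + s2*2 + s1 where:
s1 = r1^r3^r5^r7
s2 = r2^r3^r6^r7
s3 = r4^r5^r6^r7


s1=1, s2=0, s3=1

Syndrome = 5 (error at position 5)


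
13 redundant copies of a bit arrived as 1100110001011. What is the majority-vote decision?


Ones: 7 out of 13
Threshold: 7

1 (7/13 voted 1)


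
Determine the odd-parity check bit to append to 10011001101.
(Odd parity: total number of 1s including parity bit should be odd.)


Number of 1s in data: 6
Parity bit: 1

1


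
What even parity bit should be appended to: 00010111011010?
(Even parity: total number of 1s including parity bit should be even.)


Number of 1s in data: 7
Parity bit: 1

1


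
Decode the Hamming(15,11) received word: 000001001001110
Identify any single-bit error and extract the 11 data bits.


Syndrome = 0: no error detected

Data: 00101001110 (no errors)


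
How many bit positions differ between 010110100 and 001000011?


XOR: 011110111
Count of 1s: 7

7


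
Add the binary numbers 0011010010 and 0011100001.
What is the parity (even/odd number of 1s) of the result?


0011010010 = 210
0011100001 = 225
Sum = 435 = 110110011
1s count = 6

even parity (6 ones in 110110011)


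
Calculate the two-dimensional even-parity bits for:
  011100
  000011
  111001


Row parities: 100
Column parities: 100110

Row P: 100, Col P: 100110, Corner: 1


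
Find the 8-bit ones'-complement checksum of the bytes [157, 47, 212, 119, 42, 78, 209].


Sum = 864 mod 256 = 96
Complement = 159

159


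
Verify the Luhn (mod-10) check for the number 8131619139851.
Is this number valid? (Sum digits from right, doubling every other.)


Luhn sum = 56
56 mod 10 = 6

Invalid (Luhn sum mod 10 = 6)


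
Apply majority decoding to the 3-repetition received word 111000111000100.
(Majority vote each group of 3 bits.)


Groups: 111, 000, 111, 000, 100
Majority votes: 10100

10100


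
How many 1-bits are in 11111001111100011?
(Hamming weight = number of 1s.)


Counting 1s in 11111001111100011

12


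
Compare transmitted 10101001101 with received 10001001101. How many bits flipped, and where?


XOR: 00100000000

1 error(s) at position(s): 2


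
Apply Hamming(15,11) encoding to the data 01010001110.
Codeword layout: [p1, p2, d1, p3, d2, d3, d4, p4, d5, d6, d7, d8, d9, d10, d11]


Parity bits: p1=1, p2=0, p3=1, p4=1

100110110001110


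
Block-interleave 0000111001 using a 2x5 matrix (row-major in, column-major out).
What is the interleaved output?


Matrix:
  00001
  11001
Read columns: 0101000011

0101000011


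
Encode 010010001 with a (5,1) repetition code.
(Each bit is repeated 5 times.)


Each bit -> 5 copies

000001111100000000001111100000000000000011111


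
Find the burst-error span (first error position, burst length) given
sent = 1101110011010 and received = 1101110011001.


XOR: 0000000000011

Burst at position 11, length 2


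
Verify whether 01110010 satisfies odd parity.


Number of 1s: 4

No, parity error (4 ones)


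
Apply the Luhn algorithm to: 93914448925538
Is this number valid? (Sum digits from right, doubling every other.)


Luhn sum = 81
81 mod 10 = 1

Invalid (Luhn sum mod 10 = 1)


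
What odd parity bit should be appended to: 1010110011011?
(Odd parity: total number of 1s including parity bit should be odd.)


Number of 1s in data: 8
Parity bit: 1

1


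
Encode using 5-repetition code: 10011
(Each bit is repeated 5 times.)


Each bit -> 5 copies

1111100000000001111111111


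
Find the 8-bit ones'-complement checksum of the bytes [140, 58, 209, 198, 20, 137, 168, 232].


Sum = 1162 mod 256 = 138
Complement = 117

117


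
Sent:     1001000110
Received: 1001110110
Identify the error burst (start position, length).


XOR: 0000110000

Burst at position 4, length 2


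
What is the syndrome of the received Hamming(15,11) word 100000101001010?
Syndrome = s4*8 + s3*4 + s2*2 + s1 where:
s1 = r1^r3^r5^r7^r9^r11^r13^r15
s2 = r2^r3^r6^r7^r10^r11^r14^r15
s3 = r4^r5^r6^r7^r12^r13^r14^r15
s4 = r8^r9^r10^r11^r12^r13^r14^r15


s1=1, s2=0, s3=1, s4=1

Syndrome = 13 (error at position 13)


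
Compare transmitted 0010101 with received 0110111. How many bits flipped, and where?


XOR: 0100010

2 error(s) at position(s): 1, 5


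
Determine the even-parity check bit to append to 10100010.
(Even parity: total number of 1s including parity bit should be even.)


Number of 1s in data: 3
Parity bit: 1

1


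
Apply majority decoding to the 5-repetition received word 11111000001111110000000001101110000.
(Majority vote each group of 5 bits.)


Groups: 11111, 00000, 11111, 10000, 00000, 11011, 10000
Majority votes: 1010010

1010010


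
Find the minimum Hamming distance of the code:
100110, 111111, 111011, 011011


Comparing all pairs, minimum distance: 1
Can detect 0 errors, correct 0 errors

1


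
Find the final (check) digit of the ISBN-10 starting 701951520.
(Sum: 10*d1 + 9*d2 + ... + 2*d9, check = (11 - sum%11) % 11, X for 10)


Weighted sum: 202
202 mod 11 = 4

Check digit: 7


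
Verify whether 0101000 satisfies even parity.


Number of 1s: 2

Yes, parity is correct (2 ones)


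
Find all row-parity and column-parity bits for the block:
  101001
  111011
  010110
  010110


Row parities: 1111
Column parities: 010010

Row P: 1111, Col P: 010010, Corner: 0


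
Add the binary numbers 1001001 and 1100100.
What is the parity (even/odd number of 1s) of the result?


1001001 = 73
1100100 = 100
Sum = 173 = 10101101
1s count = 5

odd parity (5 ones in 10101101)


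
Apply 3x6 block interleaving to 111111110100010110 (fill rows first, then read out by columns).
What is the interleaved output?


Matrix:
  111111
  110100
  010110
Read columns: 110111100111101100

110111100111101100


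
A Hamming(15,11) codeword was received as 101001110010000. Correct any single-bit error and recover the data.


Syndrome = 0: no error detected

Data: 10110010000 (no errors)


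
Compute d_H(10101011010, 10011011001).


XOR: 00110000011
Count of 1s: 4

4


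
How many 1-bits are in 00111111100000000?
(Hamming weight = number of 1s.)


Counting 1s in 00111111100000000

7


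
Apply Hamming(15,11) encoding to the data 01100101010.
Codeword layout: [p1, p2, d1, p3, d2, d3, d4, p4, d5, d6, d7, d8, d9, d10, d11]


Parity bits: p1=1, p2=1, p3=0, p4=1

110011010101010


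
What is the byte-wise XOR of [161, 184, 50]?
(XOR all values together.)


XOR chain: 161 ^ 184 ^ 50 = 43

43


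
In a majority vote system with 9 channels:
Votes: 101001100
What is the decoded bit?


Ones: 4 out of 9
Threshold: 5

0 (4/9 voted 1)


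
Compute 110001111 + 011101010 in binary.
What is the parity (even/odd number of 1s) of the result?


110001111 = 399
011101010 = 234
Sum = 633 = 1001111001
1s count = 6

even parity (6 ones in 1001111001)


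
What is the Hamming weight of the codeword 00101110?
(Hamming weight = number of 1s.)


Counting 1s in 00101110

4


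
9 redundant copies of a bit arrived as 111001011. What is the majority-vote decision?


Ones: 6 out of 9
Threshold: 5

1 (6/9 voted 1)


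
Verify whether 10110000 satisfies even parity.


Number of 1s: 3

No, parity error (3 ones)


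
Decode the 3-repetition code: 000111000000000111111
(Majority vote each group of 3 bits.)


Groups: 000, 111, 000, 000, 000, 111, 111
Majority votes: 0100011

0100011


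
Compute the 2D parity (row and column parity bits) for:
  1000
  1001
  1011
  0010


Row parities: 1011
Column parities: 1000

Row P: 1011, Col P: 1000, Corner: 1
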